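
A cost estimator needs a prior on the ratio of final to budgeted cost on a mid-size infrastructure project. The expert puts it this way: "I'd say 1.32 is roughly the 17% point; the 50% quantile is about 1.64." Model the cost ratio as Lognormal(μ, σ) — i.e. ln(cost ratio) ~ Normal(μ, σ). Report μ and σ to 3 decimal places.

μ ≈ 0.495, σ ≈ 0.227

If T ~ Lognormal(μ,σ) then ln T ~ Normal(μ,σ), so the p-quantile of ln T is μ + z_p·σ.
ln(1.32) = 0.2776 and ln(1.64) = 0.4947; z_{0.17} = -0.9542, z_{0.5} = 0.
σ = (0.4947 − 0.2776)/(0 − (-0.9542)) = 0.227.
μ = 0.2776 − (-0.9542)·0.227 = 0.495.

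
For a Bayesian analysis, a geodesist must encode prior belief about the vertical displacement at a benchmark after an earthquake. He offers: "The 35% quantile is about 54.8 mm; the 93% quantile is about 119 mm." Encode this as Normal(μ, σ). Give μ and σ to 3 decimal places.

μ = 68.092, σ = 34.496

For Normal(μ,σ), the p-quantile is μ + z_p·σ. Here z_{0.35} = -0.3853, z_{0.93} = 1.476.
So 54.8 = μ − 0.3853σ and 119 = μ + 1.476σ.
Subtracting: σ = (119 − 54.8)/(1.476 − (-0.3853)) = 34.496.
Then μ = 54.8 − (-0.3853)·34.496 = 68.092.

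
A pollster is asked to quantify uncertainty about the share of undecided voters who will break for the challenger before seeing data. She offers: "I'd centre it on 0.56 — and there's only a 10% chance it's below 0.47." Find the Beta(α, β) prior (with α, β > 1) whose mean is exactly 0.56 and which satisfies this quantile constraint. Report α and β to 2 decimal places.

α ≈ 28.11, β ≈ 22.09

With mean 0.56 fixed, write α = 0.56s, β = 0.44s where s = α+β.
Need P(θ < 0.47) = 0.1 under Beta(0.56s, 0.44s). Normal approximation: (q−m)/√(m(1−m)/s) ≈ z_{0.1} = -1.28, so s ≈ 0.56·0.44·(-1.28)²/(0.47−0.56)² = 50.0.
At s = 50.0: P(θ<0.47) ≈ 0.101. Adjusting to match 0.1 gives s ≈ 50.20.
So α = 0.56·50.20 ≈ 28.11, β = 0.44·50.20 ≈ 22.09.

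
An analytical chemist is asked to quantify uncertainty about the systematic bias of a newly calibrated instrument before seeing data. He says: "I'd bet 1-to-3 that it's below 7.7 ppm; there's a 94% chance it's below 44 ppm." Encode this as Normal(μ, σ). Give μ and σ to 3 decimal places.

The p-quantile of Normal(μ,σ) is μ + z_p·σ, with z_{0.25} = -0.6745 and z_{0.94} = 1.555.
Eliminate σ: μ = (z₂·x₁ − z₁·x₂)/(z₂ − z₁) = (1.555·7.7 − (-0.6745)·44)/2.229 = 18.683.
Then σ = (x₂ − x₁)/(z₂ − z₁) = (44 − 7.7)/2.229 = 16.283.

μ = 18.683, σ = 16.283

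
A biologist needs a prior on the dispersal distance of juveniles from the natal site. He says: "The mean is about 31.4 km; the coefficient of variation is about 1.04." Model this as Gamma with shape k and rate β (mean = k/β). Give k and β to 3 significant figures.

For Gamma(k, rate β): mean = k/β, variance = k/β², so CV = 1/√k.
CV = 1.04, hence k = 1/CV² = 0.925.
Then β = k/mean = 0.925/31.4 = 0.0294.

k ≈ 0.925, β ≈ 0.0294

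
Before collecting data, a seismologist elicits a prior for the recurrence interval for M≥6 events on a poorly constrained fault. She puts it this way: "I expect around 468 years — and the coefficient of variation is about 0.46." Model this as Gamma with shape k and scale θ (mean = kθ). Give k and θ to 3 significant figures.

k ≈ 4.73, θ ≈ 99

For Gamma(k, scale θ): mean = kθ, variance = kθ², so CV = 1/√k.
CV = 0.46, hence k = 1/CV² = 4.73.
Then θ = mean/k = 468/4.73 = 99.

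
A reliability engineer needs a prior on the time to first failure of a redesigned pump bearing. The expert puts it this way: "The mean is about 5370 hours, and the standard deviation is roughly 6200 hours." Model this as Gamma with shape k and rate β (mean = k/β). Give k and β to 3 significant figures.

k ≈ 0.75, β ≈ 0.00014

For Gamma(k, rate β): mean = k/β, variance = k/β², so CV = 1/√k.
CV = SD/mean = 6200/5370 = 1.155, hence k = 1/CV² = 0.75.
Then β = k/mean = 0.75/5370 = 0.00014.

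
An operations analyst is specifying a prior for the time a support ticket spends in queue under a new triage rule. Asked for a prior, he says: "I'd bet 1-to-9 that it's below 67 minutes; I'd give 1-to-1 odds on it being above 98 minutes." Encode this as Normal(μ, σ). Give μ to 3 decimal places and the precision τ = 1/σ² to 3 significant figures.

μ = 98.000, τ = 0.00171

For Normal(μ,σ), the p-quantile is μ + z_p·σ. Here z_{0.1} = -1.282, z_{0.5} = 0.
So 67 = μ − 1.282σ and 98 = μ + 0σ.
Subtracting: σ = (98 − 67)/(0 − (-1.282)) = 24.189.
Then μ = 67 − (-1.282)·24.189 = 98.000.
Precision τ = 1/σ² = 1/24.19² = 0.00171.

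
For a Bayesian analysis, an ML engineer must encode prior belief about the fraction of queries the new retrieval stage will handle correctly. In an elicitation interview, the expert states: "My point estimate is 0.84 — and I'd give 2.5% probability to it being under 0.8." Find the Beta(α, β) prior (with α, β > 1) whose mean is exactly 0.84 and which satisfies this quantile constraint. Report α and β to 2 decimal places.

α ≈ 295.92, β ≈ 56.37

With mean 0.84 fixed, write α = 0.84s, β = 0.16s where s = α+β.
Need P(θ < 0.8) = 0.025 under Beta(0.84s, 0.16s). Normal approximation: (q−m)/√(m(1−m)/s) ≈ z_{0.025} = -1.96, so s ≈ 0.84·0.16·(-1.96)²/(0.8−0.84)² = 322.7.
At s = 322.7: P(θ<0.8) ≈ 0.030. Adjusting to match 0.025 gives s ≈ 352.29.
So α = 0.84·352.29 ≈ 295.92, β = 0.16·352.29 ≈ 56.37.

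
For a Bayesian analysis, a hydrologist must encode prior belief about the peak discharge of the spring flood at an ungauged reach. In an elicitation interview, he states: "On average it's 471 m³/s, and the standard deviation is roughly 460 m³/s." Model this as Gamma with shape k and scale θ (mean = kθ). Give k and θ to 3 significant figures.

k ≈ 1.05, θ ≈ 449

For Gamma(k, scale θ): mean = kθ, variance = kθ², so CV = 1/√k.
CV = SD/mean = 460/471 = 0.9766, hence k = 1/CV² = 1.05.
Then θ = mean/k = 471/1.05 = 449.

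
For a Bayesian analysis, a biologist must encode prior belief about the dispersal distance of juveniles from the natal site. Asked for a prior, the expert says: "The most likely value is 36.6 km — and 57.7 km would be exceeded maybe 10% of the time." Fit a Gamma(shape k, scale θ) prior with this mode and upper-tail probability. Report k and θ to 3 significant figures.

Gamma(k,θ) with k>1 has mode (k−1)θ, so θ = 36.6/(k−1).
Need P(X < 57.7) = 0.9 with θ tied to k this way. Start at k = 2, θ = 36.6: P(X<57.7) ≈ 0.467.
Too low — raise k to concentrate. Iterating converges to k ≈ 10.
Then θ = 36.6/(10−1) ≈ 4.05.

k ≈ 10, θ ≈ 4.05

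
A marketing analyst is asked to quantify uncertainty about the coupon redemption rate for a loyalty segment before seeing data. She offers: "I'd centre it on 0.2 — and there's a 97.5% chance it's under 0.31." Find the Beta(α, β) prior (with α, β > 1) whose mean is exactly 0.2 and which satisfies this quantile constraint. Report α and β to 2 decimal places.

α ≈ 11.83, β ≈ 47.30

With mean 0.2 fixed, write α = 0.2s, β = 0.8s where s = α+β.
Need P(θ < 0.31) = 0.975 under Beta(0.2s, 0.8s). Normal approximation: (q−m)/√(m(1−m)/s) ≈ z_{0.975} = 1.96, so s ≈ 0.2·0.8·(1.96)²/(0.31−0.2)² = 50.8.
At s = 50.8: P(θ<0.31) ≈ 0.966. Adjusting to match 0.975 gives s ≈ 59.13.
So α = 0.2·59.13 ≈ 11.83, β = 0.8·59.13 ≈ 47.30.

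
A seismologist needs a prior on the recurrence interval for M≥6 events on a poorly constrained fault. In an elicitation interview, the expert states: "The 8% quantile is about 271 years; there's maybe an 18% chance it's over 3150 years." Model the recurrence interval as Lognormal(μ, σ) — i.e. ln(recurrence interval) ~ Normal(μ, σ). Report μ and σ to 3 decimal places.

If T ~ Lognormal(μ,σ) then ln T ~ Normal(μ,σ), so the p-quantile of ln T is μ + z_p·σ.
ln(271) = 5.602 and ln(3150) = 8.055; z_{0.08} = -1.405, z_{0.82} = 0.9154.
σ = (8.055 − 5.602)/(0.9154 − (-1.405)) = 1.057.
μ = 5.602 − (-1.405)·1.057 = 7.087.

μ ≈ 7.087, σ ≈ 1.057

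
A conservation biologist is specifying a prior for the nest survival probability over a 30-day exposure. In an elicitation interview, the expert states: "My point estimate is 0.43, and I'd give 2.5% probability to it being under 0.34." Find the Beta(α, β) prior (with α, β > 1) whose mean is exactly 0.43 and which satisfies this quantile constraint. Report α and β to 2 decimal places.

With mean 0.43 fixed, write α = 0.43s, β = 0.57s where s = α+β.
Need P(θ < 0.34) = 0.025 under Beta(0.43s, 0.57s). Normal approximation: (q−m)/√(m(1−m)/s) ≈ z_{0.025} = -1.96, so s ≈ 0.43·0.57·(-1.96)²/(0.34−0.43)² = 116.2.
At s = 116.2: P(θ<0.34) ≈ 0.023. Adjusting to match 0.025 gives s ≈ 111.79.
So α = 0.43·111.79 ≈ 48.07, β = 0.57·111.79 ≈ 63.72.

α ≈ 48.07, β ≈ 63.72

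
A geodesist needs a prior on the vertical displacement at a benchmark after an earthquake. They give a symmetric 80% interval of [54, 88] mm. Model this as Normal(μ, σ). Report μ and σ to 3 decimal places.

A symmetric 80% interval runs μ ± z·σ with z = 1.282.
Half-width = 17, so σ = 17/1.282 = 13.265.
μ is the interval midpoint, 71.000.

μ = 71.000, σ = 13.265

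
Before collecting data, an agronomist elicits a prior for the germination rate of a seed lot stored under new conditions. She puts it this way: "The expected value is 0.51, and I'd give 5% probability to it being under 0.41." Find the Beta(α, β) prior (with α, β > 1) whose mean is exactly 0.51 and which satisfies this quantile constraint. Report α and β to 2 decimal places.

With mean 0.51 fixed, write α = 0.51s, β = 0.49s where s = α+β.
Need P(θ < 0.41) = 0.05 under Beta(0.51s, 0.49s). Normal approximation: (q−m)/√(m(1−m)/s) ≈ z_{0.05} = -1.64, so s ≈ 0.51·0.49·(-1.64)²/(0.41−0.51)² = 67.6.
At s = 67.6: P(θ<0.41) ≈ 0.049. Adjusting to match 0.05 gives s ≈ 66.98.
So α = 0.51·66.98 ≈ 34.16, β = 0.49·66.98 ≈ 32.82.

α ≈ 34.16, β ≈ 32.82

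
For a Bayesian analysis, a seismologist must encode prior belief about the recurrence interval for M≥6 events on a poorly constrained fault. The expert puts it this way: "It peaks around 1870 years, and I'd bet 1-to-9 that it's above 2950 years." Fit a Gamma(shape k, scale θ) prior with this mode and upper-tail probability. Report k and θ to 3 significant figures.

k ≈ 10, θ ≈ 207

Gamma(k,θ) with k>1 has mode (k−1)θ, so θ = 1870/(k−1).
Need P(X < 2950) = 0.9 with θ tied to k this way. Start at k = 2, θ = 1870: P(X<2950) ≈ 0.468.
Too low — raise k to concentrate. Iterating converges to k ≈ 10.
Then θ = 1870/(10−1) ≈ 207.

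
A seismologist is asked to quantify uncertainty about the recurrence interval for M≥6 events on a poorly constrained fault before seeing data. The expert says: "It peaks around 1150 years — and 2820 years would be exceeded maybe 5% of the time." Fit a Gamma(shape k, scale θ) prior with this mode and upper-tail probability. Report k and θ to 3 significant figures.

Gamma(k,θ) with k>1 has mode (k−1)θ, so θ = 1150/(k−1).
Need P(X < 2820) = 0.95 with θ tied to k this way. Start at k = 2, θ = 1150: P(X<2820) ≈ 0.703.
Too low — raise k to concentrate. Iterating converges to k ≈ 4.38.
Then θ = 1150/(4.38−1) ≈ 340.

k ≈ 4.38, θ ≈ 340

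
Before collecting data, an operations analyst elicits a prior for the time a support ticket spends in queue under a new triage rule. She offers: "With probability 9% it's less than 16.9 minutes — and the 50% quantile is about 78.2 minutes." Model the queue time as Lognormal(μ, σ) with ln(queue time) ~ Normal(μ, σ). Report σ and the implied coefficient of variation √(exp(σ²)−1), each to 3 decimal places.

σ ≈ 1.143, CV ≈ 1.640

If T ~ Lognormal(μ,σ) then ln T ~ Normal(μ,σ), so the p-quantile of ln T is μ + z_p·σ.
ln(16.9) = 2.827 and ln(78.2) = 4.359; z_{0.09} = -1.341, z_{0.5} = 0.
σ = (4.359 − 2.827)/(0 − (-1.341)) = 1.143.
μ = 2.827 − (-1.341)·1.143 = 4.359.
CV = √(exp(σ²)−1) = √(exp(1.3056)−1) = 1.640.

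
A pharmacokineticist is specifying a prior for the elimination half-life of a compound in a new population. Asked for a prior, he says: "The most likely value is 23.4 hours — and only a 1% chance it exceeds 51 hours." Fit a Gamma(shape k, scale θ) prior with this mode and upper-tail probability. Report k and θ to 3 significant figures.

Gamma(k,θ) with k>1 has mode (k−1)θ, so θ = 23.4/(k−1).
Need P(X < 51) = 0.99 with θ tied to k this way. Start at k = 2, θ = 23.4: P(X<51) ≈ 0.640.
Too low — raise k to concentrate. Iterating converges to k ≈ 8.96.
Then θ = 23.4/(8.96−1) ≈ 2.94.

k ≈ 8.96, θ ≈ 2.94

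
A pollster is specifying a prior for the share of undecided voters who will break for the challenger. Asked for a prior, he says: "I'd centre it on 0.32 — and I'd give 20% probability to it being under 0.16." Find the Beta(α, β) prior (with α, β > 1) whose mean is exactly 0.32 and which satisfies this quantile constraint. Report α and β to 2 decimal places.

α ≈ 1.99, β ≈ 4.23

With mean 0.32 fixed, write α = 0.32s, β = 0.68s where s = α+β.
Need P(θ < 0.16) = 0.2 under Beta(0.32s, 0.68s). Normal approximation: (q−m)/√(m(1−m)/s) ≈ z_{0.2} = -0.842, so s ≈ 0.32·0.68·(-0.842)²/(0.16−0.32)² = 6.0.
At s = 6.0: P(θ<0.16) ≈ 0.205. Adjusting to match 0.2 gives s ≈ 6.22.
So α = 0.32·6.22 ≈ 1.99, β = 0.68·6.22 ≈ 4.23.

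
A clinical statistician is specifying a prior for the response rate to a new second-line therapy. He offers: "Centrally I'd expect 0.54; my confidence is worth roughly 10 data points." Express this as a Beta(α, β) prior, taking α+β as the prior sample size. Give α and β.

α = 5.4, β = 4.6

Under the effective-sample-size interpretation, Beta(α, β) has prior mean α/(α+β) and prior sample size α+β.
So α+β = 10 and α/(α+β) = 0.54, giving α = 0.54·10 = 5.4 and β = 10 − 5.4 = 4.6.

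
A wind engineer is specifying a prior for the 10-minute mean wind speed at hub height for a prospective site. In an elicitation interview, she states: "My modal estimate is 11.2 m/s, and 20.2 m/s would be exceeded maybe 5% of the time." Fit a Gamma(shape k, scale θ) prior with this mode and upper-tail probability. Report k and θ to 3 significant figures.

k ≈ 9.01, θ ≈ 1.4

Gamma(k,θ) with k>1 has mode (k−1)θ, so θ = 11.2/(k−1).
Need P(X < 20.2) = 0.95 with θ tied to k this way. Start at k = 2, θ = 11.2: P(X<20.2) ≈ 0.538.
Too low — raise k to concentrate. Iterating converges to k ≈ 9.01.
Then θ = 11.2/(9.01−1) ≈ 1.4.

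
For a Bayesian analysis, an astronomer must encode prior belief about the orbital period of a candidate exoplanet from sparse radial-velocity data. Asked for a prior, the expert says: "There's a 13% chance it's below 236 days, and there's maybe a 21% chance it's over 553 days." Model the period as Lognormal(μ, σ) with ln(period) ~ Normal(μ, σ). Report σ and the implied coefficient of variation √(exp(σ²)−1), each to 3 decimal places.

σ ≈ 0.441, CV ≈ 0.463

If T ~ Lognormal(μ,σ) then ln T ~ Normal(μ,σ), so the p-quantile of ln T is μ + z_p·σ.
ln(236) = 5.464 and ln(553) = 6.315; z_{0.13} = -1.126, z_{0.79} = 0.8064.
σ = (6.315 − 5.464)/(0.8064 − (-1.126)) = 0.441.
μ = 5.464 − (-1.126)·0.441 = 5.960.
CV = √(exp(σ²)−1) = √(exp(0.1941)−1) = 0.463.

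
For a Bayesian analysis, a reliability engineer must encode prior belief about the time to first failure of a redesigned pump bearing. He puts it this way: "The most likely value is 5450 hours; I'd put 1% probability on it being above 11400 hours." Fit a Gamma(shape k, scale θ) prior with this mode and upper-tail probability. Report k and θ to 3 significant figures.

k ≈ 9.94, θ ≈ 610

Gamma(k,θ) with k>1 has mode (k−1)θ, so θ = 5450/(k−1).
Need P(X < 11400) = 0.99 with θ tied to k this way. Start at k = 2, θ = 5450: P(X<11400) ≈ 0.618.
Too low — raise k to concentrate. Iterating converges to k ≈ 9.94.
Then θ = 5450/(9.94−1) ≈ 610.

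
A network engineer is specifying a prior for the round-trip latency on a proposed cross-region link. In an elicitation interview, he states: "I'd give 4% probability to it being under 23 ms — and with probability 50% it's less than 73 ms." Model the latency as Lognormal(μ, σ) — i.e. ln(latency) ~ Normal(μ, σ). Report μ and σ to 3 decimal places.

If T ~ Lognormal(μ,σ) then ln T ~ Normal(μ,σ), so the p-quantile of ln T is μ + z_p·σ.
ln(23) = 3.135 and ln(73) = 4.29; z_{0.04} = -1.751, z_{0.5} = 0.
σ = (4.29 − 3.135)/(0 − (-1.751)) = 0.660.
μ = 3.135 − (-1.751)·0.660 = 4.290.

μ ≈ 4.290, σ ≈ 0.660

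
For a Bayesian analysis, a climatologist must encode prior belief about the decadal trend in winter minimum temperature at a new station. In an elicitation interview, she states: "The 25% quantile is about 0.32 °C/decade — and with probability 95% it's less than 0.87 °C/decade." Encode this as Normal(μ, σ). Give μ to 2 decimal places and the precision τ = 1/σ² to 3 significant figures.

μ = 0.48, τ = 17.8

The p-quantile of Normal(μ,σ) is μ + z_p·σ, with z_{0.25} = -0.6745 and z_{0.95} = 1.645.
Eliminate σ: μ = (z₂·x₁ − z₁·x₂)/(z₂ − z₁) = (1.645·0.32 − (-0.6745)·0.87)/2.319 = 0.48.
Then σ = (x₂ − x₁)/(z₂ − z₁) = (0.87 − 0.32)/2.319 = 0.24.
Precision τ = 1/σ² = 1/0.2371² = 17.8.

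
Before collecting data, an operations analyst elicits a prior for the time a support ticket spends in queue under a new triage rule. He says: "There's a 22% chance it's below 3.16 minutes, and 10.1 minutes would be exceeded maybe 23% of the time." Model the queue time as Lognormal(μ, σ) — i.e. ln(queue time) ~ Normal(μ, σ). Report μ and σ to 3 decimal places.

μ ≈ 1.744, σ ≈ 0.769

If T ~ Lognormal(μ,σ) then ln T ~ Normal(μ,σ), so the p-quantile of ln T is μ + z_p·σ.
ln(3.16) = 1.151 and ln(10.1) = 2.313; z_{0.22} = -0.7722, z_{0.77} = 0.7388.
σ = (2.313 − 1.151)/(0.7388 − (-0.7722)) = 0.769.
μ = 1.151 − (-0.7722)·0.769 = 1.744.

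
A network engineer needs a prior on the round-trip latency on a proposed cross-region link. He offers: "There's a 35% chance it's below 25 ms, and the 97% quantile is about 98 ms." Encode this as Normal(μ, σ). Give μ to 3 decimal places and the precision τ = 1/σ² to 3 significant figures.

For Normal(μ,σ), the p-quantile is μ + z_p·σ. Here z_{0.35} = -0.3853, z_{0.97} = 1.881.
So 25 = μ − 0.3853σ and 98 = μ + 1.881σ.
Subtracting: σ = (98 − 25)/(1.881 − (-0.3853)) = 32.214.
Then μ = 25 − (-0.3853)·32.214 = 37.413.
Precision τ = 1/σ² = 1/32.21² = 0.000964.

μ = 37.413, τ = 0.000964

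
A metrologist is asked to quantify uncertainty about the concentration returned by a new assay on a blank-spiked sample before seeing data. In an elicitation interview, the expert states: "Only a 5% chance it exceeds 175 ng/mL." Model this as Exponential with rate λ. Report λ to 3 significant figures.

λ ≈ 0.0171

P(T > 175.0) = e^(−λ·175.0) = 0.05, so λ = −ln(0.05)/175.0 = 0.0171.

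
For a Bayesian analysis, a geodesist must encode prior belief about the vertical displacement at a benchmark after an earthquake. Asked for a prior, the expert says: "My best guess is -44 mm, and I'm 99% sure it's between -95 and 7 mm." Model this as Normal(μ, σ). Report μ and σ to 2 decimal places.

A symmetric 99% interval runs μ ± z·σ with z = 2.576.
Half-width = 51, so σ = 51/2.576 = 19.80.
μ is the stated best guess, -44.00.

μ = -44.00, σ = 19.80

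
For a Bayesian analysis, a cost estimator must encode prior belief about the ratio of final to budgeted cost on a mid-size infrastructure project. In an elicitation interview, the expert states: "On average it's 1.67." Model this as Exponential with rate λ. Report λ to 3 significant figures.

λ ≈ 0.599

Exponential mean = 1/λ, so λ = 1/1.67 = 0.599.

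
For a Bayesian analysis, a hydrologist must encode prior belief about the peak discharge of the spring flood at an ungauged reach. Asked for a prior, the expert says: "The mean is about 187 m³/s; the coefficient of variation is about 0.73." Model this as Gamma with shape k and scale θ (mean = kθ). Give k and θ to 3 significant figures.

For Gamma(k, scale θ): mean = kθ, variance = kθ², so CV = 1/√k.
CV = 0.73, hence k = 1/CV² = 1.88.
Then θ = mean/k = 187/1.88 = 99.7.

k ≈ 1.88, θ ≈ 99.7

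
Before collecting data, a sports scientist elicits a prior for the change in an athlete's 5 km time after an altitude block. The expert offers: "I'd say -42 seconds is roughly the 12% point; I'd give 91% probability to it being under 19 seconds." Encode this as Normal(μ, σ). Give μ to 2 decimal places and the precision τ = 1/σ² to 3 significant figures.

μ = -13.51, τ = 0.0017

The p-quantile of Normal(μ,σ) is μ + z_p·σ, with z_{0.12} = -1.175 and z_{0.91} = 1.341.
Eliminate σ: μ = (z₂·x₁ − z₁·x₂)/(z₂ − z₁) = (1.341·-42 − (-1.175)·19)/2.516 = -13.51.
Then σ = (x₂ − x₁)/(z₂ − z₁) = (19 − -42)/2.516 = 24.25.
Precision τ = 1/σ² = 1/24.25² = 0.0017.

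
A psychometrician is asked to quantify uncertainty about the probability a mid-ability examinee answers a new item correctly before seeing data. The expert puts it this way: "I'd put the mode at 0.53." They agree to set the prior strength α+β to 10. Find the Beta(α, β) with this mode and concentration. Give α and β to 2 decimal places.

α = 5.24, β = 4.76

For α,β > 1 the Beta mode is (α−1)/(α+β−2). With α+β = 10, the mode is (α−1)/8.
Set (α−1)/8 = 0.53 → α = 1 + 0.53·8 = 5.24.
β = 10 − α = 4.76.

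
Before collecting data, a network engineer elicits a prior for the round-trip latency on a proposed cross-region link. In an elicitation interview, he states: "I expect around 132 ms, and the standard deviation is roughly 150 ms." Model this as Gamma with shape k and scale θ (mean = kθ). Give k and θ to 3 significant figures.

For Gamma(k, scale θ): mean = kθ, variance = kθ², so CV = 1/√k.
CV = SD/mean = 150/132 = 1.136, hence k = 1/CV² = 0.774.
Then θ = mean/k = 132/0.774 = 170.

k ≈ 0.774, θ ≈ 170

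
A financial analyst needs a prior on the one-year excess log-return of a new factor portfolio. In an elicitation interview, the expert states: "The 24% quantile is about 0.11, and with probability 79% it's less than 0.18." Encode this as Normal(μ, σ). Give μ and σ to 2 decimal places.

For Normal(μ,σ), the p-quantile is μ + z_p·σ. Here z_{0.24} = -0.7063, z_{0.79} = 0.8064.
So 0.11 = μ − 0.7063σ and 0.18 = μ + 0.8064σ.
Subtracting: σ = (0.18 − 0.11)/(0.8064 − (-0.7063)) = 0.05.
Then μ = 0.11 − (-0.7063)·0.05 = 0.14.

μ = 0.14, σ = 0.05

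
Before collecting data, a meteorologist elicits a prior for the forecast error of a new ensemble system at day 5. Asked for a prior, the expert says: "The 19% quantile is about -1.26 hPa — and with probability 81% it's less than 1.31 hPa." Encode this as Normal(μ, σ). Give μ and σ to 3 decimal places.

The p-quantile of Normal(μ,σ) is μ + z_p·σ, with z_{0.19} = -0.8779 and z_{0.81} = 0.8779.
Eliminate σ: μ = (z₂·x₁ − z₁·x₂)/(z₂ − z₁) = (0.8779·-1.26 − (-0.8779)·1.31)/1.756 = 0.025.
Then σ = (x₂ − x₁)/(z₂ − z₁) = (1.31 − -1.26)/1.756 = 1.464.

μ = 0.025, σ = 1.464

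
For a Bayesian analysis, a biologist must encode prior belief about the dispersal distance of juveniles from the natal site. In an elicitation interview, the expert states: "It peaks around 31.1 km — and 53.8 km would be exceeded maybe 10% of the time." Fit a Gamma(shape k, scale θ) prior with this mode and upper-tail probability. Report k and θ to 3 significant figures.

Gamma(k,θ) with k>1 has mode (k−1)θ, so θ = 31.1/(k−1).
Need P(X < 53.8) = 0.9 with θ tied to k this way. Start at k = 2, θ = 31.1: P(X<53.8) ≈ 0.516.
Too low — raise k to concentrate. Iterating converges to k ≈ 7.31.
Then θ = 31.1/(7.31−1) ≈ 4.93.

k ≈ 7.31, θ ≈ 4.93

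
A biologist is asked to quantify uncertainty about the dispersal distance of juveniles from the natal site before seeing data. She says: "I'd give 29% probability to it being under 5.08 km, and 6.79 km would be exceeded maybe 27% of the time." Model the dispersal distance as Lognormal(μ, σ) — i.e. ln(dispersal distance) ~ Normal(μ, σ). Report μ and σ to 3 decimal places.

If T ~ Lognormal(μ,σ) then ln T ~ Normal(μ,σ), so the p-quantile of ln T is μ + z_p·σ.
ln(5.08) = 1.625 and ln(6.79) = 1.915; z_{0.29} = -0.5534, z_{0.73} = 0.6128.
σ = (1.915 − 1.625)/(0.6128 − (-0.5534)) = 0.249.
μ = 1.625 − (-0.5534)·0.249 = 1.763.

μ ≈ 1.763, σ ≈ 0.249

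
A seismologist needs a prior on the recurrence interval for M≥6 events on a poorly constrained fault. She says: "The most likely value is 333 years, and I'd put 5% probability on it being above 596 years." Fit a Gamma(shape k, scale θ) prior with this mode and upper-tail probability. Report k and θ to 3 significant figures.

Gamma(k,θ) with k>1 has mode (k−1)θ, so θ = 333/(k−1).
Need P(X < 596) = 0.95 with θ tied to k this way. Start at k = 2, θ = 333: P(X<596) ≈ 0.534.
Too low — raise k to concentrate. Iterating converges to k ≈ 9.23.
Then θ = 333/(9.23−1) ≈ 40.5.

k ≈ 9.23, θ ≈ 40.5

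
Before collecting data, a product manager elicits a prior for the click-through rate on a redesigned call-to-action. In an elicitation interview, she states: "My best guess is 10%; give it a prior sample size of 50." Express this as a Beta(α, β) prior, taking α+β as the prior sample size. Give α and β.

Under the effective-sample-size interpretation, Beta(α, β) has prior mean α/(α+β) and prior sample size α+β.
So α+β = 50 and α/(α+β) = 0.1, giving α = 0.1·50 = 5 and β = 50 − 5 = 45.

α = 5, β = 45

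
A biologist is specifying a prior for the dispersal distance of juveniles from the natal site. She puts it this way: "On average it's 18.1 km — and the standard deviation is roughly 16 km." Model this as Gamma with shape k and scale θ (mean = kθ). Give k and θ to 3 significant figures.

For Gamma(k, scale θ): mean = kθ, variance = kθ², so CV = 1/√k.
CV = SD/mean = 16/18.1 = 0.884, hence k = 1/CV² = 1.28.
Then θ = mean/k = 18.1/1.28 = 14.1.

k ≈ 1.28, θ ≈ 14.1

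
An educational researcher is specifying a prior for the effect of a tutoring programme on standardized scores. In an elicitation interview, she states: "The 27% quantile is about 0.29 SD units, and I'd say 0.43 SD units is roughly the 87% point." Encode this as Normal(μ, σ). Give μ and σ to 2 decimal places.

The p-quantile of Normal(μ,σ) is μ + z_p·σ, with z_{0.27} = -0.6128 and z_{0.87} = 1.126.
Eliminate σ: μ = (z₂·x₁ − z₁·x₂)/(z₂ − z₁) = (1.126·0.29 − (-0.6128)·0.43)/1.739 = 0.34.
Then σ = (x₂ − x₁)/(z₂ − z₁) = (0.43 − 0.29)/1.739 = 0.08.

μ = 0.34, σ = 0.08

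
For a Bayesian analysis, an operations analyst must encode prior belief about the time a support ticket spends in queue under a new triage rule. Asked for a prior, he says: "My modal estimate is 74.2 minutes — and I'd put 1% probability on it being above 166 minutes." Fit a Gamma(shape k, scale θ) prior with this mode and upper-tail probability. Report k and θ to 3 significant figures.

k ≈ 8.41, θ ≈ 10

Gamma(k,θ) with k>1 has mode (k−1)θ, so θ = 74.2/(k−1).
Need P(X < 166) = 0.99 with θ tied to k this way. Start at k = 2, θ = 74.2: P(X<166) ≈ 0.654.
Too low — raise k to concentrate. Iterating converges to k ≈ 8.41.
Then θ = 74.2/(8.41−1) ≈ 10.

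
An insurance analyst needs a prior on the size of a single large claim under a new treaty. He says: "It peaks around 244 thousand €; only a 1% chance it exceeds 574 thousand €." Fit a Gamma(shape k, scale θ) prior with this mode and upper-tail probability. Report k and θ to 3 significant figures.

Gamma(k,θ) with k>1 has mode (k−1)θ, so θ = 244/(k−1).
Need P(X < 574) = 0.99 with θ tied to k this way. Start at k = 2, θ = 244: P(X<574) ≈ 0.681.
Too low — raise k to concentrate. Iterating converges to k ≈ 7.5.
Then θ = 244/(7.5−1) ≈ 37.6.

k ≈ 7.5, θ ≈ 37.6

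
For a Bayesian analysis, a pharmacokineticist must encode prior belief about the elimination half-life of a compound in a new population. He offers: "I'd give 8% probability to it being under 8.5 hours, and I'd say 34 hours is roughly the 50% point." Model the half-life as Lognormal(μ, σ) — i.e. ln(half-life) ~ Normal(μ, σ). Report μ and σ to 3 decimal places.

If T ~ Lognormal(μ,σ) then ln T ~ Normal(μ,σ), so the p-quantile of ln T is μ + z_p·σ.
ln(8.5) = 2.14 and ln(34) = 3.526; z_{0.08} = -1.405, z_{0.5} = 0.
σ = (3.526 − 2.14)/(0 − (-1.405)) = 0.987.
μ = 2.14 − (-1.405)·0.987 = 3.526.

μ ≈ 3.526, σ ≈ 0.987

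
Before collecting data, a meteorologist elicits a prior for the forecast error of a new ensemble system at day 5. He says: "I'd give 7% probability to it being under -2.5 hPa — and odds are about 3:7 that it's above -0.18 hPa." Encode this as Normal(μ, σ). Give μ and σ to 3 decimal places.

For Normal(μ,σ), the p-quantile is μ + z_p·σ. Here z_{0.07} = -1.476, z_{0.7} = 0.5244.
So -2.5 = μ − 1.476σ and -0.18 = μ + 0.5244σ.
Subtracting: σ = (-0.18 − -2.5)/(0.5244 − (-1.476)) = 1.160.
Then μ = -2.5 − (-1.476)·1.160 = -0.788.

μ = -0.788, σ = 1.160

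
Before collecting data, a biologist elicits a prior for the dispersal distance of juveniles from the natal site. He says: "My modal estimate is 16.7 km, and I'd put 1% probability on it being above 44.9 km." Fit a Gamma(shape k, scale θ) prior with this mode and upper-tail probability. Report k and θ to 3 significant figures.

Gamma(k,θ) with k>1 has mode (k−1)θ, so θ = 16.7/(k−1).
Need P(X < 44.9) = 0.99 with θ tied to k this way. Start at k = 2, θ = 16.7: P(X<44.9) ≈ 0.749.
Too low — raise k to concentrate. Iterating converges to k ≈ 5.72.
Then θ = 16.7/(5.72−1) ≈ 3.54.

k ≈ 5.72, θ ≈ 3.54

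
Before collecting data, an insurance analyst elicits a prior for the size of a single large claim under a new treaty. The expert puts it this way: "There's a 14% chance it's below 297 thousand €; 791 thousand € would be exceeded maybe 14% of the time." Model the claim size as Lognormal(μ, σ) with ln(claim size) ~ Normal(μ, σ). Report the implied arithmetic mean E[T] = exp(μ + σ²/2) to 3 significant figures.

If T ~ Lognormal(μ,σ) then ln T ~ Normal(μ,σ), so the p-quantile of ln T is μ + z_p·σ.
ln(297) = 5.694 and ln(791) = 6.673; z_{0.14} = -1.08, z_{0.86} = 1.08.
σ = (6.673 − 5.694)/(1.08 − (-1.08)) = 0.453.
μ = 5.694 − (-1.08)·0.453 = 6.184.
E[T] = exp(μ + σ²/2) = exp(6.184 + 0.1028) = 537 thousand €.

E[T] ≈ 537 thousand €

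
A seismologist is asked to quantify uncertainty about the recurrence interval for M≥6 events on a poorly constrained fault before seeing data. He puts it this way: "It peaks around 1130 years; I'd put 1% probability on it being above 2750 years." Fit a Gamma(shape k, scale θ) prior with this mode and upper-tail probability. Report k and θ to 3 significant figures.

Gamma(k,θ) with k>1 has mode (k−1)θ, so θ = 1130/(k−1).
Need P(X < 2750) = 0.99 with θ tied to k this way. Start at k = 2, θ = 1130: P(X<2750) ≈ 0.699.
Too low — raise k to concentrate. Iterating converges to k ≈ 6.97.
Then θ = 1130/(6.97−1) ≈ 189.

k ≈ 6.97, θ ≈ 189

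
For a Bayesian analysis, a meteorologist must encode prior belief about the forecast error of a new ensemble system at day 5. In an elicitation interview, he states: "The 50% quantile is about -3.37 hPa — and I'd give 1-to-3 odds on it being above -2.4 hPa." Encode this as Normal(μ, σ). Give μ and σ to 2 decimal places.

μ = -3.37, σ = 1.44

For Normal(μ,σ), the p-quantile is μ + z_p·σ. Here z_{0.5} = 0, z_{0.75} = 0.6745.
So -3.37 = μ + 0σ and -2.4 = μ + 0.6745σ.
Subtracting: σ = (-2.4 − -3.37)/(0.6745 − (0)) = 1.44.
Then μ = -3.37 − (0)·1.44 = -3.37.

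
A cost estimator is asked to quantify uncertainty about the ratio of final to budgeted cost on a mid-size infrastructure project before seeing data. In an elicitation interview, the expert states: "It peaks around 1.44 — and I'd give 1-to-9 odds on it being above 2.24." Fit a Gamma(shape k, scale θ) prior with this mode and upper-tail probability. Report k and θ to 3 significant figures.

k ≈ 10.6, θ ≈ 0.15

Gamma(k,θ) with k>1 has mode (k−1)θ, so θ = 1.44/(k−1).
Need P(X < 2.24) = 0.9 with θ tied to k this way. Start at k = 2, θ = 1.44: P(X<2.24) ≈ 0.461.
Too low — raise k to concentrate. Iterating converges to k ≈ 10.6.
Then θ = 1.44/(10.6−1) ≈ 0.15.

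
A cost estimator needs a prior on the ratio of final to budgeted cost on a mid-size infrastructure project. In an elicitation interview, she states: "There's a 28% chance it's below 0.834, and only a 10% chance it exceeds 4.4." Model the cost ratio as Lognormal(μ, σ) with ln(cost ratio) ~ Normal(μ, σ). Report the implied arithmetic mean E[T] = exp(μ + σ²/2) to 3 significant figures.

If T ~ Lognormal(μ,σ) then ln T ~ Normal(μ,σ), so the p-quantile of ln T is μ + z_p·σ.
ln(0.834) = -0.1815 and ln(4.4) = 1.482; z_{0.28} = -0.5828, z_{0.9} = 1.282.
σ = (1.482 − -0.1815)/(1.282 − (-0.5828)) = 0.892.
μ = -0.1815 − (-0.5828)·0.892 = 0.338.
E[T] = exp(μ + σ²/2) = exp(0.338 + 0.3979) = 2.09.

E[T] ≈ 2.09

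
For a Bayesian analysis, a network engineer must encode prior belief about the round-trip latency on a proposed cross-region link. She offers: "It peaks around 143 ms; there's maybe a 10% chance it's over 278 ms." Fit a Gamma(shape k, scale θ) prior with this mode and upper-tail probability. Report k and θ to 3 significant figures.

Gamma(k,θ) with k>1 has mode (k−1)θ, so θ = 143/(k−1).
Need P(X < 278) = 0.9 with θ tied to k this way. Start at k = 2, θ = 143: P(X<278) ≈ 0.579.
Too low — raise k to concentrate. Iterating converges to k ≈ 5.33.
Then θ = 143/(5.33−1) ≈ 33.

k ≈ 5.33, θ ≈ 33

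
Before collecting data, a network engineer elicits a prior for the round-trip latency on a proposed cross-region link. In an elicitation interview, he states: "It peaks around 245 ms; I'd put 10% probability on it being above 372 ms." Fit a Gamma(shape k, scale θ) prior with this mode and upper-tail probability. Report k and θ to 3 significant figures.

Gamma(k,θ) with k>1 has mode (k−1)θ, so θ = 245/(k−1).
Need P(X < 372) = 0.9 with θ tied to k this way. Start at k = 2, θ = 245: P(X<372) ≈ 0.448.
Too low — raise k to concentrate. Iterating converges to k ≈ 11.7.
Then θ = 245/(11.7−1) ≈ 22.9.

k ≈ 11.7, θ ≈ 22.9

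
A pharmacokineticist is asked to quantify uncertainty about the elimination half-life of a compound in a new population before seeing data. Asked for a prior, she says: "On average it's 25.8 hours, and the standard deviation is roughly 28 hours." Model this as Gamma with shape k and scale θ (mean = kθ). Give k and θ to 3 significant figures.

For Gamma(k, scale θ): mean = kθ, variance = kθ², so CV = 1/√k.
CV = SD/mean = 28/25.8 = 1.085, hence k = 1/CV² = 0.849.
Then θ = mean/k = 25.8/0.849 = 30.4.

k ≈ 0.849, θ ≈ 30.4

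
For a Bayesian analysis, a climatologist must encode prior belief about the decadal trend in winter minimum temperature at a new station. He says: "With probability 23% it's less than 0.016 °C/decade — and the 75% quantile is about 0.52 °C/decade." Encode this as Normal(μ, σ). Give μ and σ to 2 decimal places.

The p-quantile of Normal(μ,σ) is μ + z_p·σ, with z_{0.23} = -0.7388 and z_{0.75} = 0.6745.
Eliminate σ: μ = (z₂·x₁ − z₁·x₂)/(z₂ − z₁) = (0.6745·0.016 − (-0.7388)·0.52)/1.413 = 0.28.
Then σ = (x₂ − x₁)/(z₂ − z₁) = (0.52 − 0.016)/1.413 = 0.36.

μ = 0.28, σ = 0.36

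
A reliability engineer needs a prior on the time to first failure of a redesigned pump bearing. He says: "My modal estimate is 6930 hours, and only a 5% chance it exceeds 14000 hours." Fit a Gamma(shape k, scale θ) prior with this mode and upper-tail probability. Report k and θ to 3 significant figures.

Gamma(k,θ) with k>1 has mode (k−1)θ, so θ = 6930/(k−1).
Need P(X < 14000) = 0.95 with θ tied to k this way. Start at k = 2, θ = 6930: P(X<14000) ≈ 0.599.
Too low — raise k to concentrate. Iterating converges to k ≈ 6.6.
Then θ = 6930/(6.6−1) ≈ 1240.

k ≈ 6.6, θ ≈ 1240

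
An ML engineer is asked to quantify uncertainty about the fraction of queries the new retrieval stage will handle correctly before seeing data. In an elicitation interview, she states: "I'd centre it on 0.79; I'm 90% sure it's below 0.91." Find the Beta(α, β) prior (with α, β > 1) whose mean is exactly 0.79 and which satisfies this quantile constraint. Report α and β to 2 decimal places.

With mean 0.79 fixed, write α = 0.79s, β = 0.21s where s = α+β.
Need P(θ < 0.91) = 0.9 under Beta(0.79s, 0.21s). Normal approximation: (q−m)/√(m(1−m)/s) ≈ z_{0.9} = 1.28, so s ≈ 0.79·0.21·(1.28)²/(0.91−0.79)² = 18.9.
At s = 18.9: P(θ<0.91) ≈ 0.926. Adjusting to match 0.9 gives s ≈ 15.44.
So α = 0.79·15.44 ≈ 12.20, β = 0.21·15.44 ≈ 3.24.

α ≈ 12.20, β ≈ 3.24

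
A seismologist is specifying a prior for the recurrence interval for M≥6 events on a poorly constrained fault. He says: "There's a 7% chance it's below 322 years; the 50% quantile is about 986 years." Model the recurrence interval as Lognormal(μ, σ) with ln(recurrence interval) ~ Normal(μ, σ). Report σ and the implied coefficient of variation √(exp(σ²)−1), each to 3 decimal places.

If T ~ Lognormal(μ,σ) then ln T ~ Normal(μ,σ), so the p-quantile of ln T is μ + z_p·σ.
ln(322) = 5.775 and ln(986) = 6.894; z_{0.07} = -1.476, z_{0.5} = 0.
σ = (6.894 − 5.775)/(0 − (-1.476)) = 0.758.
μ = 5.775 − (-1.476)·0.758 = 6.894.
CV = √(exp(σ²)−1) = √(exp(0.5750)−1) = 0.882.

σ ≈ 0.758, CV ≈ 0.882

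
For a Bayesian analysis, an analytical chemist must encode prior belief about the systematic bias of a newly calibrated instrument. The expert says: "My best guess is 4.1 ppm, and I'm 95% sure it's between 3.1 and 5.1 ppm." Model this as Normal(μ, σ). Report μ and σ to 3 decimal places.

A symmetric 95% interval runs μ ± z·σ with z = 1.96.
Half-width = 1, so σ = 1/1.96 = 0.510.
μ is the stated best guess, 4.100.

μ = 4.100, σ = 0.510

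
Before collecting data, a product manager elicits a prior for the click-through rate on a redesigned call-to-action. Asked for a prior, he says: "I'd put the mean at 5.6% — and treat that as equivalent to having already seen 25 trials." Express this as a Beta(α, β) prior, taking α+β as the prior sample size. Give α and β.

α = 1.4, β = 23.6

Under the effective-sample-size interpretation, Beta(α, β) has prior mean α/(α+β) and prior sample size α+β.
So α+β = 25 and α/(α+β) = 0.056, giving α = 0.056·25 = 1.4 and β = 25 − 1.4 = 23.6.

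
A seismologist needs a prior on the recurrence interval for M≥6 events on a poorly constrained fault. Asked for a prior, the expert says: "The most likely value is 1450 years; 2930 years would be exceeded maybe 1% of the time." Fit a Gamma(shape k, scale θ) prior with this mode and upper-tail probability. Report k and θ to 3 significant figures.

k ≈ 10.9, θ ≈ 146

Gamma(k,θ) with k>1 has mode (k−1)θ, so θ = 1450/(k−1).
Need P(X < 2930) = 0.99 with θ tied to k this way. Start at k = 2, θ = 1450: P(X<2930) ≈ 0.600.
Too low — raise k to concentrate. Iterating converges to k ≈ 10.9.
Then θ = 1450/(10.9−1) ≈ 146.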